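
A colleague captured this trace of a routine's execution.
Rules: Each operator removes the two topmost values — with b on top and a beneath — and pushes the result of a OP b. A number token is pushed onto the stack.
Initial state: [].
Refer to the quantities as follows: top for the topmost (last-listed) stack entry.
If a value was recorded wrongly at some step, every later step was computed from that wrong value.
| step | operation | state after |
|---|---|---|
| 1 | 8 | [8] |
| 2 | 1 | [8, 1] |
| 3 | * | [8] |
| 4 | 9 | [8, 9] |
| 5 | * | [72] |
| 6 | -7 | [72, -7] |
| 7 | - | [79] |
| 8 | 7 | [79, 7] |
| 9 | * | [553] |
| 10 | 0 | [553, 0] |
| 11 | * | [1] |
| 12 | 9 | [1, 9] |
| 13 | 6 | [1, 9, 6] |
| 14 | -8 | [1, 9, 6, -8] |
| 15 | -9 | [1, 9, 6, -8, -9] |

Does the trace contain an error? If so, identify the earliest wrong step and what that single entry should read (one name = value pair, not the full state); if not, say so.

Step 1: push 8: top = 8 — confirmed correct.
Step 2: push 1: top = 1 — verified.
Step 3: 8 * 1 = 8 — checks out.
Step 4: push 9: top = 9 — exactly as logged.
Step 5: 8 * 9 = 72 — agrees with the trace.
Step 6: push -7: top = -7 — same as recorded.
Step 7: 72 - -7 = 79 — agrees with the trace.
Step 8: push 7: top = 7 — exactly as logged.
Step 9: 79 * 7 = 553 — exactly as logged.
Step 10: push 0: top = 0 — checks out.
Step 11: 553 * 0 = 0 — first mismatch against the trace.
Step 11 is the first one off; corrected, top = 0.

step 11, top = 0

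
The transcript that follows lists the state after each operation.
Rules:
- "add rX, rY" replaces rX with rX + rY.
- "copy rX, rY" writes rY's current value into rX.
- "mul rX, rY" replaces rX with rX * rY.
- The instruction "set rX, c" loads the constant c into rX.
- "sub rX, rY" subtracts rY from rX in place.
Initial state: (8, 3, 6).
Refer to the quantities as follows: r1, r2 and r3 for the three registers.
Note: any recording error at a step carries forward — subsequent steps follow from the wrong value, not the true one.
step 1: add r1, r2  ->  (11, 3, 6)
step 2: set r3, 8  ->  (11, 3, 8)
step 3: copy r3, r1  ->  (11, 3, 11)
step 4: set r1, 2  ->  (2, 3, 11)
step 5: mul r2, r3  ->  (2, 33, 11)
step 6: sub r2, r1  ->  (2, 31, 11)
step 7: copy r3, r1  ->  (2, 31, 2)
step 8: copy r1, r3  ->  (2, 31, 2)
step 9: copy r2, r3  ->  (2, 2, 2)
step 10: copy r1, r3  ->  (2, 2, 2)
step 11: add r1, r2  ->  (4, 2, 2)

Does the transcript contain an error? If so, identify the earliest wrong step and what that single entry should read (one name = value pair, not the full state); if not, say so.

Recomputing the run from the initial state:
step 1: r1 = 11, r2 = 3, r3 = 6
step 2: r1 = 11, r2 = 3, r3 = 8
step 3: r1 = 11, r2 = 3, r3 = 11
step 4: r1 = 2, r2 = 3, r3 = 11
step 5: r1 = 2, r2 = 33, r3 = 11
step 6: r1 = 2, r2 = 31, r3 = 11
step 7: r1 = 2, r2 = 31, r3 = 2
step 8: r1 = 2, r2 = 31, r3 = 2
step 9: r1 = 2, r2 = 2, r3 = 2
step 10: r1 = 2, r2 = 2, r3 = 2
step 11: r1 = 4, r2 = 2, r3 = 2
This matches the transcript at every step.

no error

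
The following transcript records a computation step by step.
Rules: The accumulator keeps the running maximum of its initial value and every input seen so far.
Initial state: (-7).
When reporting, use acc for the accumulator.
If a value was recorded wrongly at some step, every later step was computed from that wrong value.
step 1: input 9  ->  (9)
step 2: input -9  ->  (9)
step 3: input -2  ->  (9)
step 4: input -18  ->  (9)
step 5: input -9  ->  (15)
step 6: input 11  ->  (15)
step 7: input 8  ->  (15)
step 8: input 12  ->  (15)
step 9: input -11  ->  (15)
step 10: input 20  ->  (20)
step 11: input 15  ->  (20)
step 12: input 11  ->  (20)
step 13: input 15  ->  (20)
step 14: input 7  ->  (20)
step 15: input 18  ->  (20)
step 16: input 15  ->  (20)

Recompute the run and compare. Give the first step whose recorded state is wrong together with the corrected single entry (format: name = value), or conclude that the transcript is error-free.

step 1: acc = max(-7, 9) = 9 -> agrees with the transcript
step 2: acc = max(9, -9) = 9 -> no discrepancy
step 3: acc = max(9, -2) = 9 -> checks out
step 4: acc = max(9, -18) = 9 -> same as recorded
step 5: acc = max(9, -9) = 9 -> not what was recorded
First deviation found at step 5; the corrected entry is acc = 9.

step 5, acc = 9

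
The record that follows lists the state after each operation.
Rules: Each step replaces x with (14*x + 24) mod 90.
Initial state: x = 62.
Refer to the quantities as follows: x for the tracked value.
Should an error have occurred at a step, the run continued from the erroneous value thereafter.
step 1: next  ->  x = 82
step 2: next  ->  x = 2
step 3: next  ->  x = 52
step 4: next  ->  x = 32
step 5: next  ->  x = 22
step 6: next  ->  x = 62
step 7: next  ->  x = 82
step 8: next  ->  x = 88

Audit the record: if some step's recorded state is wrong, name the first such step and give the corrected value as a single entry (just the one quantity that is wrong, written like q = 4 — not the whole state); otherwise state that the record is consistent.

step 8, x = 2

Step 1: x = (14*62 + 24) mod 90 = 82 — agrees with the record.
Step 2: x = (14*82 + 24) mod 90 = 2 — consistent with the record.
Step 3: x = (14*2 + 24) mod 90 = 52 — checks out.
Step 4: x = (14*52 + 24) mod 90 = 32 — exactly as logged.
Step 5: x = (14*32 + 24) mod 90 = 22 — consistent with the record.
Step 6: x = (14*22 + 24) mod 90 = 62 — in agreement.
Step 7: x = (14*62 + 24) mod 90 = 82 — checks out.
Step 8: x = (14*82 + 24) mod 90 = 2 — the recorded entry deviates here.
First incorrect step: 8; the correct value is x = 2.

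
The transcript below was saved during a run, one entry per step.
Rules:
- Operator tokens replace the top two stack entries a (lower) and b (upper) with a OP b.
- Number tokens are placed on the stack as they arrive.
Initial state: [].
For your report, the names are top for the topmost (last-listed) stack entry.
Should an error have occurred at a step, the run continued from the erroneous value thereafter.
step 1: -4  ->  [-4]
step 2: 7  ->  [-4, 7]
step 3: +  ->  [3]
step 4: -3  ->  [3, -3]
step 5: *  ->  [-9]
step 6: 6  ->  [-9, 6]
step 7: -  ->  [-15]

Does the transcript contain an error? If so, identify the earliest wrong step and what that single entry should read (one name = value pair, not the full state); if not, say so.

no error

Recomputing the run from the initial state:
step 1: [-4]
step 2: [-4, 7]
step 3: [3]
step 4: [3, -3]
step 5: [-9]
step 6: [-9, 6]
step 7: [-15]
This matches the transcript at every step.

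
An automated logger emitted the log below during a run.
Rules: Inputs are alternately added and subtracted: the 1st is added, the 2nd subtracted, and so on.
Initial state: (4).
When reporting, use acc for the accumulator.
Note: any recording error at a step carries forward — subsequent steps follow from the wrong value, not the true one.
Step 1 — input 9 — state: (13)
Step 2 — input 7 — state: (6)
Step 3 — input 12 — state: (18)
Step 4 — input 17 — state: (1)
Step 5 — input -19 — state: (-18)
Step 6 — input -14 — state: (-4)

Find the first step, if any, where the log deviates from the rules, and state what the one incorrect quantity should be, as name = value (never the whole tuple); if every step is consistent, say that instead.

Recomputing the run from the initial state:
step 1: acc = 13
step 2: acc = 6
step 3: acc = 18
step 4: acc = 1
step 5: acc = -18
step 6: acc = -4
This matches the log at every step.

no error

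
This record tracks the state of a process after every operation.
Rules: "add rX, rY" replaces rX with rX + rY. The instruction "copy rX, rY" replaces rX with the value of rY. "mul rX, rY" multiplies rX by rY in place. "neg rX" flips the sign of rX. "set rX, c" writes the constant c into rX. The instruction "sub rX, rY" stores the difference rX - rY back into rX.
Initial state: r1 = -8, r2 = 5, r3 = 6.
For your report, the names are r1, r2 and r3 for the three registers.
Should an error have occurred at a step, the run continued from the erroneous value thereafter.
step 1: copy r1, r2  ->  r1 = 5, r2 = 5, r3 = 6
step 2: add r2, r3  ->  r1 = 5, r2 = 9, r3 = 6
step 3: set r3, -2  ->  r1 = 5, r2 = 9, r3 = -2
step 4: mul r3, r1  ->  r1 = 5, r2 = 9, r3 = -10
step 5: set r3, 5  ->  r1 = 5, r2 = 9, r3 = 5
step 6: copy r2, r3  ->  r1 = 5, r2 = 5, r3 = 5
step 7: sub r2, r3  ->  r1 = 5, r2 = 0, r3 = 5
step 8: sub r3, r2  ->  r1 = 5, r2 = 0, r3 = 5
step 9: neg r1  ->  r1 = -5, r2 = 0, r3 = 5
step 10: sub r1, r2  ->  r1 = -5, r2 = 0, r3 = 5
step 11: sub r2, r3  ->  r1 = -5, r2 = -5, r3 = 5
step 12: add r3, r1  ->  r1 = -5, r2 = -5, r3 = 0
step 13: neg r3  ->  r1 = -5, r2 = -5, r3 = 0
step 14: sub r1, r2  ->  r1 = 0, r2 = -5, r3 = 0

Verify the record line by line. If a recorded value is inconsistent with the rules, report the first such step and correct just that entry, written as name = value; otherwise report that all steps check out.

step 2, r2 = 11

step 1: r1 = 5 -> matches
step 2: r2 = 5 + 6 = 11 -> a discrepancy with the record
That makes step 2 the first incorrect line — r2 = 11 is what it should show.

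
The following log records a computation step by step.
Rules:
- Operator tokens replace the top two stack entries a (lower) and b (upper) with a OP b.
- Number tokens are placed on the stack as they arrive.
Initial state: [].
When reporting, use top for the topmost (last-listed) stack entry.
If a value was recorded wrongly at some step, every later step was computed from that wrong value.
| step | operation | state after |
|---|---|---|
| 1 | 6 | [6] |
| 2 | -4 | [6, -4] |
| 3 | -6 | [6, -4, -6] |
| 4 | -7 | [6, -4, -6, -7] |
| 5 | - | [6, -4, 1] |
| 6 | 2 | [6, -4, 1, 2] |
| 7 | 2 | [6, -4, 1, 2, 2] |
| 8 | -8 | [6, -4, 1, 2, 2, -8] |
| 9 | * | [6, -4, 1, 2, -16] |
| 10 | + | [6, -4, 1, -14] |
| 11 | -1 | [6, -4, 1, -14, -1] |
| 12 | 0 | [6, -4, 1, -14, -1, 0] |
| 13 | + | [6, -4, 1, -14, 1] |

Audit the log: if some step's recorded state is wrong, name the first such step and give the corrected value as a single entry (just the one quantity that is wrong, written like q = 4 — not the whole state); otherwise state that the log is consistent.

step 1: push 6: top = 6 -> in agreement
step 2: push -4: top = -4 -> checks out
step 3: push -6: top = -6 -> checks out
step 4: push -7: top = -7 -> confirmed correct
step 5: -6 - -7 = 1 -> same as recorded
step 6: push 2: top = 2 -> in agreement
step 7: push 2: top = 2 -> checks out
step 8: push -8: top = -8 -> matches
step 9: 2 * -8 = -16 -> exactly as logged
step 10: 2 + -16 = -14 -> confirmed correct
step 11: push -1: top = -1 -> in agreement
step 12: push 0: top = 0 -> verified
step 13: -1 + 0 = -1 -> the log disagrees here
Step 13 is the first one off; corrected, top = -1.

step 13, top = -1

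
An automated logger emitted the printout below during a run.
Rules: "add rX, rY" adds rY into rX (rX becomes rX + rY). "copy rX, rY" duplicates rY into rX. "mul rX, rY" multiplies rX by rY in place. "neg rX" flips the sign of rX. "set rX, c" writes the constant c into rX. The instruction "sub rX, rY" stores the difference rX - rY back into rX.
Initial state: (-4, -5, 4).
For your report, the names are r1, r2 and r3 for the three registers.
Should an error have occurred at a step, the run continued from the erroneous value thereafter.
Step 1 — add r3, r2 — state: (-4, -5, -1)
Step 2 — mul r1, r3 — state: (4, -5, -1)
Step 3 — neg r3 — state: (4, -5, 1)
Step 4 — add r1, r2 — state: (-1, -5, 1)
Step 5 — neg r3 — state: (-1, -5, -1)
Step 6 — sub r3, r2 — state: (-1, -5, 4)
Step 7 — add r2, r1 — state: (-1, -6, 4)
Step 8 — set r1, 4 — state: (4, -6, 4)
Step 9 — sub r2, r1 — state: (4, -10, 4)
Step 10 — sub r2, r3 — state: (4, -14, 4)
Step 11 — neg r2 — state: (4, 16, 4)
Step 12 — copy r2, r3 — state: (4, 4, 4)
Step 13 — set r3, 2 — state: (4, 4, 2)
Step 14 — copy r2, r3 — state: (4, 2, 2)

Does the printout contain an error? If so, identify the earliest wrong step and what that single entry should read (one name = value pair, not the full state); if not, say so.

step 11, r2 = 14

1. r3 = 4 + -5 = -1 (verified)
2. r1 = -4 * -1 = 4 (no discrepancy)
3. r3 = -(-1) = 1 (confirmed correct)
4. r1 = 4 + -5 = -1 (consistent with the printout)
5. r3 = -(1) = -1 (confirmed correct)
6. r3 = -1 - -5 = 4 (agrees with the printout)
7. r2 = -5 + -1 = -6 (confirmed correct)
8. r1 = 4 (exactly as logged)
9. r2 = -6 - 4 = -10 (checks out)
10. r2 = -10 - 4 = -14 (checks out)
11. r2 = -(-14) = 14 (this is not what the printout shows)
First deviation found at step 11; the corrected entry is r2 = 14.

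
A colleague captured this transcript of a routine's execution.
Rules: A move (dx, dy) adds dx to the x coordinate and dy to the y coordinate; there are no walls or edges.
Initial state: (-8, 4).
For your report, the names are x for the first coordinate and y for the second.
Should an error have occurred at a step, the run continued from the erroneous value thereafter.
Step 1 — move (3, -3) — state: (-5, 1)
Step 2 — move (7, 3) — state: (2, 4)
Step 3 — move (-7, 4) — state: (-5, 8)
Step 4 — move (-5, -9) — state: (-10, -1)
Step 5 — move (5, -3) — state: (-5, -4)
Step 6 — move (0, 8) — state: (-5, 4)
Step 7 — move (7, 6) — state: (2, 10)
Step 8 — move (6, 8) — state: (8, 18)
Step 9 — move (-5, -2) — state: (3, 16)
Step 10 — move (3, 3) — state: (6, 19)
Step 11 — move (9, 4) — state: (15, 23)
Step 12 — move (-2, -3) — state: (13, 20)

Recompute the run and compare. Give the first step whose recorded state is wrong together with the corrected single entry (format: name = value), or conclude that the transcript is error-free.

no error

Step 1: x = -8 + (3) = -5, y = 4 + (-3) = 1 — exactly as logged.
Step 2: x = -5 + (7) = 2, y = 1 + (3) = 4 — agrees with the transcript.
Step 3: x = 2 + (-7) = -5, y = 4 + (4) = 8 — no discrepancy.
Step 4: x = -5 + (-5) = -10, y = 8 + (-9) = -1 — in agreement.
Step 5: x = -10 + (5) = -5, y = -1 + (-3) = -4 — same as recorded.
Step 6: x = -5 + (0) = -5, y = -4 + (8) = 4 — agrees with the transcript.
Step 7: x = -5 + (7) = 2, y = 4 + (6) = 10 — agrees with the transcript.
Step 8: x = 2 + (6) = 8, y = 10 + (8) = 18 — in agreement.
Step 9: x = 8 + (-5) = 3, y = 18 + (-2) = 16 — verified.
Step 10: x = 3 + (3) = 6, y = 16 + (3) = 19 — same as recorded.
Step 11: x = 6 + (9) = 15, y = 19 + (4) = 23 — verified.
Step 12: x = 15 + (-2) = 13, y = 23 + (-3) = 20 — agrees with the transcript.
The whole run recomputes cleanly — no discrepancies.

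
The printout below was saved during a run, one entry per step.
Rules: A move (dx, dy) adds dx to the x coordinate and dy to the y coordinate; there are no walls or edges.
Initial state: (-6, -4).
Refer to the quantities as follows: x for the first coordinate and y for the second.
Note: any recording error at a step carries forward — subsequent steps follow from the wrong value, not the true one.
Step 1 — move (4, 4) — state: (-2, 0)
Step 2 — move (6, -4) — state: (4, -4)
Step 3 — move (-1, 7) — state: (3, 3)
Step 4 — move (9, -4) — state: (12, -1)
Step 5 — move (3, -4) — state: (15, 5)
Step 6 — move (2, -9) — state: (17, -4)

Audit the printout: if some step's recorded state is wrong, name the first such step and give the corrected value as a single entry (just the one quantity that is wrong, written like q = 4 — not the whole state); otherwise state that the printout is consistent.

Recomputing the run from the initial state:
step 1: x = -2, y = 0
step 2: x = 4, y = -4
step 3: x = 3, y = 3
step 4: x = 12, y = -1
step 5: x = 15, y = -5
step 6: x = 17, y = -14
The first disagreement with the printout is at step 5, where the value should be y = -5.

step 5, y = -5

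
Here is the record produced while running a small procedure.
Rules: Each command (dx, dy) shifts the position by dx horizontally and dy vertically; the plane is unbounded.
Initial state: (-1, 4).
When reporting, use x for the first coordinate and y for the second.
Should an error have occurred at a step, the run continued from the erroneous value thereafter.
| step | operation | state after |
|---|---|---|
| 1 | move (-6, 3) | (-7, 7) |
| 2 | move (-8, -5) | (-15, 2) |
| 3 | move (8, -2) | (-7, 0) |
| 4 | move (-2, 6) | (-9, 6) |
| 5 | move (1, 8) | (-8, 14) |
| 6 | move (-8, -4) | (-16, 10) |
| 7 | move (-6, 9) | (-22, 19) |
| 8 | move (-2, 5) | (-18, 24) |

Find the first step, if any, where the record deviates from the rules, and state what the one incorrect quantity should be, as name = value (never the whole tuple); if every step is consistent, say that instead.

1. x = -1 + (-6) = -7, y = 4 + (3) = 7 (checks out)
2. x = -7 + (-8) = -15, y = 7 + (-5) = 2 (exactly as logged)
3. x = -15 + (8) = -7, y = 2 + (-2) = 0 (agrees with the record)
4. x = -7 + (-2) = -9, y = 0 + (6) = 6 (verified)
5. x = -9 + (1) = -8, y = 6 + (8) = 14 (in agreement)
6. x = -8 + (-8) = -16, y = 14 + (-4) = 10 (exactly as logged)
7. x = -16 + (-6) = -22, y = 10 + (9) = 19 (no discrepancy)
8. x = -22 + (-2) = -24, y = 19 + (5) = 24 (the record disagrees here)
So the first discrepancy is step 8, where the right value is x = -24.

step 8, x = -24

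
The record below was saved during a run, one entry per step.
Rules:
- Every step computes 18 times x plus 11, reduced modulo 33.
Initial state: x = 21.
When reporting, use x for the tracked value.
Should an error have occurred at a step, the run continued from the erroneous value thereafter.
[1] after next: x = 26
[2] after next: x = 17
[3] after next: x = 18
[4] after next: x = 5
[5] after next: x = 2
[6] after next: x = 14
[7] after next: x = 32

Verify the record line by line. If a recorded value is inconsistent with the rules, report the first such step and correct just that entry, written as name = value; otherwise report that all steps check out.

Step 1: x = (18*21 + 11) mod 33 = 26 — consistent with the record.
Step 2: x = (18*26 + 11) mod 33 = 17 — exactly as logged.
Step 3: x = (18*17 + 11) mod 33 = 20 — first mismatch against the record.
That makes step 3 the first incorrect line — x = 20 is what it should show.

step 3, x = 20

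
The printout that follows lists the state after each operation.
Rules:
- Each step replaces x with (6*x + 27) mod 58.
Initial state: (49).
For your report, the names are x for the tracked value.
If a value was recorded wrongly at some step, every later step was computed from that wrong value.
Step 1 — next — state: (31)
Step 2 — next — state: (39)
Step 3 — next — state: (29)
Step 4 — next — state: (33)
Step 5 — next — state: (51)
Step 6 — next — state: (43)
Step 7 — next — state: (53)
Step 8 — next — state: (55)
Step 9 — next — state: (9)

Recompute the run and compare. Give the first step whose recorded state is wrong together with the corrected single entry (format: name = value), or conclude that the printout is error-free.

Step 1: x = (6*49 + 27) mod 58 = 31 — same as recorded.
Step 2: x = (6*31 + 27) mod 58 = 39 — consistent with the printout.
Step 3: x = (6*39 + 27) mod 58 = 29 — checks out.
Step 4: x = (6*29 + 27) mod 58 = 27 — the printout has a different value.
Step 4 is the first one off; corrected, x = 27.

step 4, x = 27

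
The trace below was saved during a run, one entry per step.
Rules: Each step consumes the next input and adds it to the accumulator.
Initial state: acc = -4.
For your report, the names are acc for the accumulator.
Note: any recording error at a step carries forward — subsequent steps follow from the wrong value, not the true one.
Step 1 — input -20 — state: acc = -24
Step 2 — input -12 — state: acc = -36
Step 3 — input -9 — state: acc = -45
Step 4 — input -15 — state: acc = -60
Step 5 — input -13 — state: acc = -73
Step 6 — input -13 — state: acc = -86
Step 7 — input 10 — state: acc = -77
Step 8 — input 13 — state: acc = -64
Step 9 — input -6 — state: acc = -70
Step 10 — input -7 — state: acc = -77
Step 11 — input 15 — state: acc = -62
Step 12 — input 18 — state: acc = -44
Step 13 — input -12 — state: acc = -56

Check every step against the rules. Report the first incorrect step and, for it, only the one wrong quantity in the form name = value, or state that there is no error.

step 1: acc = -4 + -20 = -24 -> verified
step 2: acc = -24 + -12 = -36 -> checks out
step 3: acc = -36 + -9 = -45 -> same as recorded
step 4: acc = -45 + -15 = -60 -> exactly as logged
step 5: acc = -60 + -13 = -73 -> verified
step 6: acc = -73 + -13 = -86 -> in agreement
step 7: acc = -86 + 10 = -76 -> the trace disagrees here
Step 7 is the first one off; corrected, acc = -76.

step 7, acc = -76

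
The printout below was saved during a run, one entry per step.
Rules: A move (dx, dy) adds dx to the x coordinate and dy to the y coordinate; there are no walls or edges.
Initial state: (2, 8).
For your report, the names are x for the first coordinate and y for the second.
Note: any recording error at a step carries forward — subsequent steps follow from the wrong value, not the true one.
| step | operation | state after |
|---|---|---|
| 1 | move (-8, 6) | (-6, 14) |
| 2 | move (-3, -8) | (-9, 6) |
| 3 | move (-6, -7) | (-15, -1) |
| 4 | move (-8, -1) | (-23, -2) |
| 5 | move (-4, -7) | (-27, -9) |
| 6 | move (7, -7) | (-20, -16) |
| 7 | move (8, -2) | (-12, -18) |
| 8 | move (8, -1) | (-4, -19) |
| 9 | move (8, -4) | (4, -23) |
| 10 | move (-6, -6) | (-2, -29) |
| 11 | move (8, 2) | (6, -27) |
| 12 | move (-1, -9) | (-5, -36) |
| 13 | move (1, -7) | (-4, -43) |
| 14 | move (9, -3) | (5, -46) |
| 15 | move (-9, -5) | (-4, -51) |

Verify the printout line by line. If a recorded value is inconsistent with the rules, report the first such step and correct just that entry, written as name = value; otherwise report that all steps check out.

Recomputing the run from the initial state:
step 1: x = -6, y = 14
step 2: x = -9, y = 6
step 3: x = -15, y = -1
step 4: x = -23, y = -2
step 5: x = -27, y = -9
step 6: x = -20, y = -16
step 7: x = -12, y = -18
step 8: x = -4, y = -19
step 9: x = 4, y = -23
step 10: x = -2, y = -29
step 11: x = 6, y = -27
step 12: x = 5, y = -36
step 13: x = 6, y = -43
step 14: x = 15, y = -46
step 15: x = 6, y = -51
The first disagreement with the printout is at step 12, where the value should be x = 5.

step 12, x = 5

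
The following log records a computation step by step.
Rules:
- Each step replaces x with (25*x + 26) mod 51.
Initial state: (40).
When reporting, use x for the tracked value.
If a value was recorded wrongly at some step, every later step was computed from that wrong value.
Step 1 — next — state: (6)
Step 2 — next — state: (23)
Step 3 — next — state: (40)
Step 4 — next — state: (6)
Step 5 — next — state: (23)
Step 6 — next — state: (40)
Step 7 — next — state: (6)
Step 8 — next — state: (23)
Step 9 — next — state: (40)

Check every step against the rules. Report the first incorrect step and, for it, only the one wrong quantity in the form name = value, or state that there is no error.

step 1: x = (25*40 + 26) mod 51 = 6 -> confirmed correct
step 2: x = (25*6 + 26) mod 51 = 23 -> checks out
step 3: x = (25*23 + 26) mod 51 = 40 -> verified
step 4: x = (25*40 + 26) mod 51 = 6 -> same as recorded
step 5: x = (25*6 + 26) mod 51 = 23 -> same as recorded
step 6: x = (25*23 + 26) mod 51 = 40 -> same as recorded
step 7: x = (25*40 + 26) mod 51 = 6 -> verified
step 8: x = (25*6 + 26) mod 51 = 23 -> agrees with the log
step 9: x = (25*23 + 26) mod 51 = 40 -> matches
Every step is consistent.

no error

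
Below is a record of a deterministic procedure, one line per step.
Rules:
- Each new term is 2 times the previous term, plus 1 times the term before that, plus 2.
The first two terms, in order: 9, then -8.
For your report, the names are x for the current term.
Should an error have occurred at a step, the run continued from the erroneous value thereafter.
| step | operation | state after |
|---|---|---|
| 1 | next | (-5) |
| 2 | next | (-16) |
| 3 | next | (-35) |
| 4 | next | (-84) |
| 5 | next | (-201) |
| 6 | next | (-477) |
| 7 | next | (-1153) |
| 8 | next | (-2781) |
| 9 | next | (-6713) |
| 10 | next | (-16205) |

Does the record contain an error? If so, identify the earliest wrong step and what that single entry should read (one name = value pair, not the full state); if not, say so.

1. x = 2*(-8) + (1)*(9) + (2) = -5 (exactly as logged)
2. x = 2*(-5) + (1)*(-8) + (2) = -16 (matches)
3. x = 2*(-16) + (1)*(-5) + (2) = -35 (no discrepancy)
4. x = 2*(-35) + (1)*(-16) + (2) = -84 (verified)
5. x = 2*(-84) + (1)*(-35) + (2) = -201 (no discrepancy)
6. x = 2*(-201) + (1)*(-84) + (2) = -484 (first mismatch against the record)
So the first discrepancy is step 6, where the right value is x = -484.

step 6, x = -484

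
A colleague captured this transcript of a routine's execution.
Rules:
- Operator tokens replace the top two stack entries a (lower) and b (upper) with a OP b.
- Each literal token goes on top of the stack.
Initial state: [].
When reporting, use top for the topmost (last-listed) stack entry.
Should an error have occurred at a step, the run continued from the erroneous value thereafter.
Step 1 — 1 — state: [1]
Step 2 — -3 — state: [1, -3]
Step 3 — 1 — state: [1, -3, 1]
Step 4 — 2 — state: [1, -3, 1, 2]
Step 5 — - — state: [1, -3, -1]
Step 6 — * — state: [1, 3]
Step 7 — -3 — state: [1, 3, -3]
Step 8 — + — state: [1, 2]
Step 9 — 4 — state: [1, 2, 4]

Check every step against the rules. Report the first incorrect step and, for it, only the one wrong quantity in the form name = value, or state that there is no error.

step 8, top = 0

Recomputing the run from the initial state:
step 1: [1]
step 2: [1, -3]
step 3: [1, -3, 1]
step 4: [1, -3, 1, 2]
step 5: [1, -3, -1]
step 6: [1, 3]
step 7: [1, 3, -3]
step 8: [1, 0]
step 9: [1, 0, 4]
The first disagreement with the transcript is at step 8, where the value should be top = 0.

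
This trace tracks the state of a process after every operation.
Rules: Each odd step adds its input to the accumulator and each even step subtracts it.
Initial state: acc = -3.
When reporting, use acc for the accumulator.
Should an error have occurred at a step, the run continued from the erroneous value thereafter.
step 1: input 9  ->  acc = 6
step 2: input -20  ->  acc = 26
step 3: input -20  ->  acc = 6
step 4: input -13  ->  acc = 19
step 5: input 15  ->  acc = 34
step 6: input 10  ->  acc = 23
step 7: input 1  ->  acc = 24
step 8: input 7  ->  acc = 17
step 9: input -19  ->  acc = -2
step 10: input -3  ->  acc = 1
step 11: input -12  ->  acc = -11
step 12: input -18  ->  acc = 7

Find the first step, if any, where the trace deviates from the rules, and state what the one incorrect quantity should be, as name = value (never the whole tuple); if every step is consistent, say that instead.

step 6, acc = 24

step 1: acc = -3 + 9 = 6 -> matches
step 2: acc = 6 - -20 = 26 -> same as recorded
step 3: acc = 26 + -20 = 6 -> same as recorded
step 4: acc = 6 - -13 = 19 -> matches
step 5: acc = 19 + 15 = 34 -> exactly as logged
step 6: acc = 34 - 10 = 24 -> a discrepancy with the trace
The audit stops at step 6: the recorded entry is wrong and should be acc = 24.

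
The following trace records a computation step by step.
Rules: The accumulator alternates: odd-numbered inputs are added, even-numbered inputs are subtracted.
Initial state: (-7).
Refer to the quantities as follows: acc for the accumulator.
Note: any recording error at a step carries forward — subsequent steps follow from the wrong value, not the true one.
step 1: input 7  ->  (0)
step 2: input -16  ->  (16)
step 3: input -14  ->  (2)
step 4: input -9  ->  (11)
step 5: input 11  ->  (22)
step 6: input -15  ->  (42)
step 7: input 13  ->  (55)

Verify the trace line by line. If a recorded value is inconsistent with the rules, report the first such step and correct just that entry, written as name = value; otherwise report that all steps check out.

Recomputing the run from the initial state:
step 1: acc = 0
step 2: acc = 16
step 3: acc = 2
step 4: acc = 11
step 5: acc = 22
step 6: acc = 37
step 7: acc = 50
The first disagreement with the trace is at step 6, where the value should be acc = 37.

step 6, acc = 37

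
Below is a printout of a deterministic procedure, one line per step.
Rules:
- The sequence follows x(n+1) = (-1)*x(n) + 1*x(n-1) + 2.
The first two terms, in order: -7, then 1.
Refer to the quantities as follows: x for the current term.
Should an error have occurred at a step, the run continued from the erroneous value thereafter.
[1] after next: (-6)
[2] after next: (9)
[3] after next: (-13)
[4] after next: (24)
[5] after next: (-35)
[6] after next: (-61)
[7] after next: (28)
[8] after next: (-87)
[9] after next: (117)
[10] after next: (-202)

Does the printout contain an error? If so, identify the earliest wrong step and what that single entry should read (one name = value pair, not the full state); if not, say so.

step 1: x = -1*(1) + (1)*(-7) + (2) = -6 -> exactly as logged
step 2: x = -1*(-6) + (1)*(1) + (2) = 9 -> consistent with the printout
step 3: x = -1*(9) + (1)*(-6) + (2) = -13 -> no discrepancy
step 4: x = -1*(-13) + (1)*(9) + (2) = 24 -> exactly as logged
step 5: x = -1*(24) + (1)*(-13) + (2) = -35 -> exactly as logged
step 6: x = -1*(-35) + (1)*(24) + (2) = 61 -> a discrepancy with the printout
First incorrect step: 6; the correct value is x = 61.

step 6, x = 61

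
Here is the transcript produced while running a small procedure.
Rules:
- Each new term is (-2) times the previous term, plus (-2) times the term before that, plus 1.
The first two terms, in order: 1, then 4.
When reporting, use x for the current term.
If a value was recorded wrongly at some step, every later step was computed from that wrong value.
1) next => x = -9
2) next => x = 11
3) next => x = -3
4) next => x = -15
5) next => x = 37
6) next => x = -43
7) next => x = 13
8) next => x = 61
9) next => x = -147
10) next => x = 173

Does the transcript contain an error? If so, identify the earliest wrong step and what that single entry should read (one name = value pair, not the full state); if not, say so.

step 1: x = -2*(4) + (-2)*(1) + (1) = -9 -> same as recorded
step 2: x = -2*(-9) + (-2)*(4) + (1) = 11 -> consistent with the transcript
step 3: x = -2*(11) + (-2)*(-9) + (1) = -3 -> no discrepancy
step 4: x = -2*(-3) + (-2)*(11) + (1) = -15 -> matches
step 5: x = -2*(-15) + (-2)*(-3) + (1) = 37 -> same as recorded
step 6: x = -2*(37) + (-2)*(-15) + (1) = -43 -> consistent with the transcript
step 7: x = -2*(-43) + (-2)*(37) + (1) = 13 -> in agreement
step 8: x = -2*(13) + (-2)*(-43) + (1) = 61 -> checks out
step 9: x = -2*(61) + (-2)*(13) + (1) = -147 -> exactly as logged
step 10: x = -2*(-147) + (-2)*(61) + (1) = 173 -> exactly as logged
The whole run recomputes cleanly — no discrepancies.

no error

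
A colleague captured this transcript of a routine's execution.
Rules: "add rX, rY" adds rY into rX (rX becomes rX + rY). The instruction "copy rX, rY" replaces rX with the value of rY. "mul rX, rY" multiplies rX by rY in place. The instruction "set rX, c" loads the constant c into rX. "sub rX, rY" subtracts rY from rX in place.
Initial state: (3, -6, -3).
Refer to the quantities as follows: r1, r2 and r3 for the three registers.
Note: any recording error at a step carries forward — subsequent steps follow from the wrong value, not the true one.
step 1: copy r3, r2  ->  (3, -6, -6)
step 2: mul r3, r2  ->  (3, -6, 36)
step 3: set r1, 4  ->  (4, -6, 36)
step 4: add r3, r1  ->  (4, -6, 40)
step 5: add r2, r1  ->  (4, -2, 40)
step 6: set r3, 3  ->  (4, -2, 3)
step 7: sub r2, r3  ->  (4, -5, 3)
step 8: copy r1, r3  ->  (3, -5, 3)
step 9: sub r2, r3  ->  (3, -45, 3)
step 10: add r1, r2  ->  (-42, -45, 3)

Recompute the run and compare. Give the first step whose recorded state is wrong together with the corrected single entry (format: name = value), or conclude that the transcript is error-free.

1. r3 = -6 (matches)
2. r3 = -6 * -6 = 36 (confirmed correct)
3. r1 = 4 (agrees with the transcript)
4. r3 = 36 + 4 = 40 (same as recorded)
5. r2 = -6 + 4 = -2 (agrees with the transcript)
6. r3 = 3 (checks out)
7. r2 = -2 - 3 = -5 (exactly as logged)
8. r1 = 3 (consistent with the transcript)
9. r2 = -5 - 3 = -8 (first mismatch against the transcript)
Step 9 is the first one off; corrected, r2 = -8.

step 9, r2 = -8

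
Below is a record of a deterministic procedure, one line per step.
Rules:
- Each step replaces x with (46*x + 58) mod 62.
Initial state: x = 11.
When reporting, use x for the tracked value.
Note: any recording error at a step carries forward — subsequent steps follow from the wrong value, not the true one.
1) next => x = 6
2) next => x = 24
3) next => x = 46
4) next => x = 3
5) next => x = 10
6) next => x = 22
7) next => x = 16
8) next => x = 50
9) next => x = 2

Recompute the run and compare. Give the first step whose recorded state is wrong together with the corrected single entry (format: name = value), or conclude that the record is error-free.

1. x = (46*11 + 58) mod 62 = 6 (matches)
2. x = (46*6 + 58) mod 62 = 24 (checks out)
3. x = (46*24 + 58) mod 62 = 46 (checks out)
4. x = (46*46 + 58) mod 62 = 4 (the record disagrees here)
First incorrect step: 4; the correct value is x = 4.

step 4, x = 4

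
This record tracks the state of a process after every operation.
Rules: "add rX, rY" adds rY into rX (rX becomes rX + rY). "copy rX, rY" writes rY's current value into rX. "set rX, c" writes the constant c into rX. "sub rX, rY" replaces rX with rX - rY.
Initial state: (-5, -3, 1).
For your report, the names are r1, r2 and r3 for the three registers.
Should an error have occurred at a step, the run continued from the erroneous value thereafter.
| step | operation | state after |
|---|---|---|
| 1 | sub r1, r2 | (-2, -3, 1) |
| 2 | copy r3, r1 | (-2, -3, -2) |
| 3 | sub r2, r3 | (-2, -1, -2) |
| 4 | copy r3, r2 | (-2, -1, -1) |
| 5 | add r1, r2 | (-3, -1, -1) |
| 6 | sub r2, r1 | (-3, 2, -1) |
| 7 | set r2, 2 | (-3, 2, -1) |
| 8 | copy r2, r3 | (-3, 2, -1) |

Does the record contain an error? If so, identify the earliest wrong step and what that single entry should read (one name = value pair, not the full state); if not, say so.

1. r1 = -5 - -3 = -2 (same as recorded)
2. r3 = -2 (confirmed correct)
3. r2 = -3 - -2 = -1 (checks out)
4. r3 = -1 (matches)
5. r1 = -2 + -1 = -3 (exactly as logged)
6. r2 = -1 - -3 = 2 (exactly as logged)
7. r2 = 2 (matches)
8. r2 = -1 (the record disagrees here)
Conclusion: step 8 carries the first error; the entry should be r2 = -1.

step 8, r2 = -1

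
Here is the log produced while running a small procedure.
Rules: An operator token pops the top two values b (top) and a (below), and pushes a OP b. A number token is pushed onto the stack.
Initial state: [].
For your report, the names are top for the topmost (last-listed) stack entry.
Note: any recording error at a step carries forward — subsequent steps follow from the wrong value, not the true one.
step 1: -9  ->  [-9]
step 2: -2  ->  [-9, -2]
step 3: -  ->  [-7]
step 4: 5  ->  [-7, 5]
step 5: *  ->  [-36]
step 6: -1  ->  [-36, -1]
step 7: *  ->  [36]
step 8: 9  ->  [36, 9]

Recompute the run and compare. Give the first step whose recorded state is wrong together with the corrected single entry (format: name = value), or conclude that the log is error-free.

step 1: push -9: top = -9 -> checks out
step 2: push -2: top = -2 -> no discrepancy
step 3: -9 - -2 = -7 -> consistent with the log
step 4: push 5: top = 5 -> confirmed correct
step 5: -7 * 5 = -35 -> the entry is off here
The earliest wrong entry is at step 5: it should read top = -35.

step 5, top = -35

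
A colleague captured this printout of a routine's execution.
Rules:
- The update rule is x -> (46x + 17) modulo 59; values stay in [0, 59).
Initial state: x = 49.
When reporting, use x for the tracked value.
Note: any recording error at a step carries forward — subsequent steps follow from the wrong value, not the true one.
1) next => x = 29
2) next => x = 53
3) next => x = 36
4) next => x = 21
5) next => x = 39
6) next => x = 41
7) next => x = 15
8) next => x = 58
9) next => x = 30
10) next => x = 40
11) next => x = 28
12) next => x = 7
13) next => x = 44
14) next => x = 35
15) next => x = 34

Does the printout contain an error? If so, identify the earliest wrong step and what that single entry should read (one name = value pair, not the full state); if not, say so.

Recomputing the run from the initial state:
step 1: x = 29
step 2: x = 53
step 3: x = 36
step 4: x = 21
step 5: x = 39
step 6: x = 41
step 7: x = 15
step 8: x = 58
step 9: x = 30
step 10: x = 40
step 11: x = 28
step 12: x = 7
step 13: x = 44
step 14: x = 35
step 15: x = 34
This matches the printout at every step.

no error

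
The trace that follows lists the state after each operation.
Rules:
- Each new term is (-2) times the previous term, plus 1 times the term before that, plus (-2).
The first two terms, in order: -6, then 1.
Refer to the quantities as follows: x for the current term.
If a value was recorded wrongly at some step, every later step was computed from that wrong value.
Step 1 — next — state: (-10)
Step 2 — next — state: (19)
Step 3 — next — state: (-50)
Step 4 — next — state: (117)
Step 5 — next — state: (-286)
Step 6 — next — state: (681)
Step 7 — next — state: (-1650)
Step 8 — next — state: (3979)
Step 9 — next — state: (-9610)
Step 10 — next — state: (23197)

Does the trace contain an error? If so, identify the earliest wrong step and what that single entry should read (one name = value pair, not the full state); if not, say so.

step 6, x = 687

Recomputing the run from the initial state:
step 1: x = -10
step 2: x = 19
step 3: x = -50
step 4: x = 117
step 5: x = -286
step 6: x = 687
step 7: x = -1662
step 8: x = 4009
step 9: x = -9682
step 10: x = 23371
The first disagreement with the trace is at step 6, where the value should be x = 687.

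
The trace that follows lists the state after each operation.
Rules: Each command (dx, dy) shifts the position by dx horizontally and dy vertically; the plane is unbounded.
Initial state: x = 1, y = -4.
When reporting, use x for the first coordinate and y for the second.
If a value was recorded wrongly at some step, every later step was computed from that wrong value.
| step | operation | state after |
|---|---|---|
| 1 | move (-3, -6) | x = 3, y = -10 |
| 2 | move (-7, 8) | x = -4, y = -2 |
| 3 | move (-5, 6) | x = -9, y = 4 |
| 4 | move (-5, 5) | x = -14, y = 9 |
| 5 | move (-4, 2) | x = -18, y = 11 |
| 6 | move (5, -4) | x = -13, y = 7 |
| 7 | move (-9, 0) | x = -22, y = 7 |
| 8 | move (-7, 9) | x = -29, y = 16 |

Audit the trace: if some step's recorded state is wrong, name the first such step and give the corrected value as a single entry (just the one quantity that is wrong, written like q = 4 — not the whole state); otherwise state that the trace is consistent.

step 1, x = -2

Step 1: x = 1 + (-3) = -2, y = -4 + (-6) = -10 — not what was recorded.
The earliest wrong entry is at step 1: it should read x = -2.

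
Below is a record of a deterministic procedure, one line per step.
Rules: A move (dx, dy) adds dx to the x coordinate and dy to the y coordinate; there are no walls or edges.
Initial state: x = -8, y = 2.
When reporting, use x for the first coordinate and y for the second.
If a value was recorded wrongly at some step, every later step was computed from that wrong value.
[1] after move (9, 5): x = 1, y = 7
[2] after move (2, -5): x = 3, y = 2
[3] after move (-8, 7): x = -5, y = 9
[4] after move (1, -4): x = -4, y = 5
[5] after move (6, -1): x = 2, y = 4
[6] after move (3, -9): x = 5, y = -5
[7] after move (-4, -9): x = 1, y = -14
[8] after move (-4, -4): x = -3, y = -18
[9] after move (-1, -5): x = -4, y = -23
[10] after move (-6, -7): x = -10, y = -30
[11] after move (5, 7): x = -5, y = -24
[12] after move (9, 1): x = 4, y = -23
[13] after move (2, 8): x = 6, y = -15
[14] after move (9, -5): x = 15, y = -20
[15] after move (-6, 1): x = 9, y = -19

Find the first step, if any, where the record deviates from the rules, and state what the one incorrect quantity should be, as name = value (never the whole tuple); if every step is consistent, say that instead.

Recomputing the run from the initial state:
step 1: x = 1, y = 7
step 2: x = 3, y = 2
step 3: x = -5, y = 9
step 4: x = -4, y = 5
step 5: x = 2, y = 4
step 6: x = 5, y = -5
step 7: x = 1, y = -14
step 8: x = -3, y = -18
step 9: x = -4, y = -23
step 10: x = -10, y = -30
step 11: x = -5, y = -23
step 12: x = 4, y = -22
step 13: x = 6, y = -14
step 14: x = 15, y = -19
step 15: x = 9, y = -18
The first disagreement with the record is at step 11, where the value should be y = -23.

step 11, y = -23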